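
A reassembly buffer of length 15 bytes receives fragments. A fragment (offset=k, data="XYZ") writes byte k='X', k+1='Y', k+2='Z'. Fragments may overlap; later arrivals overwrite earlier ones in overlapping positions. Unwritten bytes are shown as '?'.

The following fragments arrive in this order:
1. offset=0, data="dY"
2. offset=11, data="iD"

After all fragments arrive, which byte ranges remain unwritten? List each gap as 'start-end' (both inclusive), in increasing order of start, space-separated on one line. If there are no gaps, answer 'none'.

Answer: 2-10 13-14

Derivation:
Fragment 1: offset=0 len=2
Fragment 2: offset=11 len=2
Gaps: 2-10 13-14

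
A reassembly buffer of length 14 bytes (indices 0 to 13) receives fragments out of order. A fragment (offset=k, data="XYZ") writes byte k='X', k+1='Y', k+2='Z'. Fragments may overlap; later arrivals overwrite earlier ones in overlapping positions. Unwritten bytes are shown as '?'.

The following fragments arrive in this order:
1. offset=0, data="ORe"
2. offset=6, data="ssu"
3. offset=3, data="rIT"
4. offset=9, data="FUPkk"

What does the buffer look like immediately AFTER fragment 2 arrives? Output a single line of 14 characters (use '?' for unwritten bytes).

Answer: ORe???ssu?????

Derivation:
Fragment 1: offset=0 data="ORe" -> buffer=ORe???????????
Fragment 2: offset=6 data="ssu" -> buffer=ORe???ssu?????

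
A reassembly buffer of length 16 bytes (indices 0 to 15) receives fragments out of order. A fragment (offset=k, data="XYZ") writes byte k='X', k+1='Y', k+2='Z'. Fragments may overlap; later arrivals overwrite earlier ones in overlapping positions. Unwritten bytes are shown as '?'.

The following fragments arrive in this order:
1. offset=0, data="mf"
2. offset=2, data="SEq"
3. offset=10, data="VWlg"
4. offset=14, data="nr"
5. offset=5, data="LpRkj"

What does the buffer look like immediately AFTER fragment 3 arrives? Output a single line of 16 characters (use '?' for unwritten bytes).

Answer: mfSEq?????VWlg??

Derivation:
Fragment 1: offset=0 data="mf" -> buffer=mf??????????????
Fragment 2: offset=2 data="SEq" -> buffer=mfSEq???????????
Fragment 3: offset=10 data="VWlg" -> buffer=mfSEq?????VWlg??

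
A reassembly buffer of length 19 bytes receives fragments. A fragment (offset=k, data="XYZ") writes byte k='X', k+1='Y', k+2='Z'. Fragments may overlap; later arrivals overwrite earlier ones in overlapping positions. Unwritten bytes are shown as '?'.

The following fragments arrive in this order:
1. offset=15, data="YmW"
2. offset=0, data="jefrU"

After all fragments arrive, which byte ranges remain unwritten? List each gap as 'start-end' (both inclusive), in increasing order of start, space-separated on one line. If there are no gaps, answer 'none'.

Fragment 1: offset=15 len=3
Fragment 2: offset=0 len=5
Gaps: 5-14 18-18

Answer: 5-14 18-18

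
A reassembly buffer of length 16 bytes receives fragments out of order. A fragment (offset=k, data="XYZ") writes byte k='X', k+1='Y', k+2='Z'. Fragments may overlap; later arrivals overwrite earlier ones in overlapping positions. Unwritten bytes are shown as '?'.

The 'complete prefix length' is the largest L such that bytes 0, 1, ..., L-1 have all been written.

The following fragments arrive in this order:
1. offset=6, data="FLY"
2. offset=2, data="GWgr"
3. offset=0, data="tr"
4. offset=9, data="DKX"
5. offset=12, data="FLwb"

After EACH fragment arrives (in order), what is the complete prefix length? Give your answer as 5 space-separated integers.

Answer: 0 0 9 12 16

Derivation:
Fragment 1: offset=6 data="FLY" -> buffer=??????FLY??????? -> prefix_len=0
Fragment 2: offset=2 data="GWgr" -> buffer=??GWgrFLY??????? -> prefix_len=0
Fragment 3: offset=0 data="tr" -> buffer=trGWgrFLY??????? -> prefix_len=9
Fragment 4: offset=9 data="DKX" -> buffer=trGWgrFLYDKX???? -> prefix_len=12
Fragment 5: offset=12 data="FLwb" -> buffer=trGWgrFLYDKXFLwb -> prefix_len=16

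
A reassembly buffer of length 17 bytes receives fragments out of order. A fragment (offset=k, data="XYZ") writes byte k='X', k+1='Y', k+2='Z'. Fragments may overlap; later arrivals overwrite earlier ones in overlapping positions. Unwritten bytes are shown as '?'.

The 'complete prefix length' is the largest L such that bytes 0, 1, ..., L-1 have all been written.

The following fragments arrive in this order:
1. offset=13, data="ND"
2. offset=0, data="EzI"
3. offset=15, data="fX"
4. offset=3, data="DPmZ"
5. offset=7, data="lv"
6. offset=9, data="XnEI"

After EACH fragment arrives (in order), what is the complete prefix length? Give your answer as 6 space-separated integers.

Answer: 0 3 3 7 9 17

Derivation:
Fragment 1: offset=13 data="ND" -> buffer=?????????????ND?? -> prefix_len=0
Fragment 2: offset=0 data="EzI" -> buffer=EzI??????????ND?? -> prefix_len=3
Fragment 3: offset=15 data="fX" -> buffer=EzI??????????NDfX -> prefix_len=3
Fragment 4: offset=3 data="DPmZ" -> buffer=EzIDPmZ??????NDfX -> prefix_len=7
Fragment 5: offset=7 data="lv" -> buffer=EzIDPmZlv????NDfX -> prefix_len=9
Fragment 6: offset=9 data="XnEI" -> buffer=EzIDPmZlvXnEINDfX -> prefix_len=17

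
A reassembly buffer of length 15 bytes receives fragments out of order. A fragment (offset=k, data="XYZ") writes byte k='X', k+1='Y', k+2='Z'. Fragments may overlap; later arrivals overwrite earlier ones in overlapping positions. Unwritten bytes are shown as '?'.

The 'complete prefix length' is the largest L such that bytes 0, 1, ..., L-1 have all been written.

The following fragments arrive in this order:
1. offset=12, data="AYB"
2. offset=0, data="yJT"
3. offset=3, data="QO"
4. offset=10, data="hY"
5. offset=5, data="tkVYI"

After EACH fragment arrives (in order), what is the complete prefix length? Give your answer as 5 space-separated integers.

Answer: 0 3 5 5 15

Derivation:
Fragment 1: offset=12 data="AYB" -> buffer=????????????AYB -> prefix_len=0
Fragment 2: offset=0 data="yJT" -> buffer=yJT?????????AYB -> prefix_len=3
Fragment 3: offset=3 data="QO" -> buffer=yJTQO???????AYB -> prefix_len=5
Fragment 4: offset=10 data="hY" -> buffer=yJTQO?????hYAYB -> prefix_len=5
Fragment 5: offset=5 data="tkVYI" -> buffer=yJTQOtkVYIhYAYB -> prefix_len=15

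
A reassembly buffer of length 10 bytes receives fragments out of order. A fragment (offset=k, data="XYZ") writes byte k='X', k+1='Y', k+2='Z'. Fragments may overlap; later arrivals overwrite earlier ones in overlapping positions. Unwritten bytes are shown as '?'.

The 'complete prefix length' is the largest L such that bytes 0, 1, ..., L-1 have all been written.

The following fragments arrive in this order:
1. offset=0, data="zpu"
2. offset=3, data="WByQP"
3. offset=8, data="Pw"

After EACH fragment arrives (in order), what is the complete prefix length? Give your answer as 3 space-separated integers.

Answer: 3 8 10

Derivation:
Fragment 1: offset=0 data="zpu" -> buffer=zpu??????? -> prefix_len=3
Fragment 2: offset=3 data="WByQP" -> buffer=zpuWByQP?? -> prefix_len=8
Fragment 3: offset=8 data="Pw" -> buffer=zpuWByQPPw -> prefix_len=10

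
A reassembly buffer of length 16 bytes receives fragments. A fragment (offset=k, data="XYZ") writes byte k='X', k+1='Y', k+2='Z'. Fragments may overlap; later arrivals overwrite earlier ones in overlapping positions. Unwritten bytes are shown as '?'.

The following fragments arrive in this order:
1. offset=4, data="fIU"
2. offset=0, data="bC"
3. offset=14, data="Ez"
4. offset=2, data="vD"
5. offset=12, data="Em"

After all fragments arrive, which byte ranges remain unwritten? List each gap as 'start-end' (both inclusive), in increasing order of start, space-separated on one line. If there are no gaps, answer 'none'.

Fragment 1: offset=4 len=3
Fragment 2: offset=0 len=2
Fragment 3: offset=14 len=2
Fragment 4: offset=2 len=2
Fragment 5: offset=12 len=2
Gaps: 7-11

Answer: 7-11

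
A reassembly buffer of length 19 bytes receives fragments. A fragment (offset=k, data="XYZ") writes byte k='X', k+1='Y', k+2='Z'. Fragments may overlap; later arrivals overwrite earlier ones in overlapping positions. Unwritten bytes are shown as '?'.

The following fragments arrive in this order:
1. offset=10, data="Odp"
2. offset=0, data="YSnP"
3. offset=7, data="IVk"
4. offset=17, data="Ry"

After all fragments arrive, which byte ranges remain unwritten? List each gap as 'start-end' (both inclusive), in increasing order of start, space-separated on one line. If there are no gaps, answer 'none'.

Fragment 1: offset=10 len=3
Fragment 2: offset=0 len=4
Fragment 3: offset=7 len=3
Fragment 4: offset=17 len=2
Gaps: 4-6 13-16

Answer: 4-6 13-16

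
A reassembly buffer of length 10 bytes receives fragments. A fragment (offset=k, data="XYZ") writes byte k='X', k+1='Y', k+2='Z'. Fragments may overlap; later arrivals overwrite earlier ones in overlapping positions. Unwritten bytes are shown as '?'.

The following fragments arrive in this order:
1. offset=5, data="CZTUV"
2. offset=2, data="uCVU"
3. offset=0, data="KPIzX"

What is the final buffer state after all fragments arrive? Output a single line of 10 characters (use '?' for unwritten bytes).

Fragment 1: offset=5 data="CZTUV" -> buffer=?????CZTUV
Fragment 2: offset=2 data="uCVU" -> buffer=??uCVUZTUV
Fragment 3: offset=0 data="KPIzX" -> buffer=KPIzXUZTUV

Answer: KPIzXUZTUV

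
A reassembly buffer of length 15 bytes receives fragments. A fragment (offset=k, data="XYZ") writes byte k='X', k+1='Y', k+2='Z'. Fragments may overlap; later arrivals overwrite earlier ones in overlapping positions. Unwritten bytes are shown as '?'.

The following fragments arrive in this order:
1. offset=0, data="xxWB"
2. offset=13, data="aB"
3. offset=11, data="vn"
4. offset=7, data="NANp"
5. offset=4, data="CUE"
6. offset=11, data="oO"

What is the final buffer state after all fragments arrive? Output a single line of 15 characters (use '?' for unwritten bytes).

Fragment 1: offset=0 data="xxWB" -> buffer=xxWB???????????
Fragment 2: offset=13 data="aB" -> buffer=xxWB?????????aB
Fragment 3: offset=11 data="vn" -> buffer=xxWB???????vnaB
Fragment 4: offset=7 data="NANp" -> buffer=xxWB???NANpvnaB
Fragment 5: offset=4 data="CUE" -> buffer=xxWBCUENANpvnaB
Fragment 6: offset=11 data="oO" -> buffer=xxWBCUENANpoOaB

Answer: xxWBCUENANpoOaB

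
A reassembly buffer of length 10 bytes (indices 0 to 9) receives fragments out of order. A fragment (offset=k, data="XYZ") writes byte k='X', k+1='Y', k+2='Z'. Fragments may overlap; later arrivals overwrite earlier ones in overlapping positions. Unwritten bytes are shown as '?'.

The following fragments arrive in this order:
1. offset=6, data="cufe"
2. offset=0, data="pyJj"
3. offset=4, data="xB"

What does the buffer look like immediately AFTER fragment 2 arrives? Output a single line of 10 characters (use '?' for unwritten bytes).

Fragment 1: offset=6 data="cufe" -> buffer=??????cufe
Fragment 2: offset=0 data="pyJj" -> buffer=pyJj??cufe

Answer: pyJj??cufe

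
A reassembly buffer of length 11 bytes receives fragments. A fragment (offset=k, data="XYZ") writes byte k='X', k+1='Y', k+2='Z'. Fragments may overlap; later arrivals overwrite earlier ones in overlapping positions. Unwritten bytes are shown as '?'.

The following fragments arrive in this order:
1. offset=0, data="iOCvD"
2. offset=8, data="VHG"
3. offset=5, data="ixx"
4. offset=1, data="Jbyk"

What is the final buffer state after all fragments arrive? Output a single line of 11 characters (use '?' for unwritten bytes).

Fragment 1: offset=0 data="iOCvD" -> buffer=iOCvD??????
Fragment 2: offset=8 data="VHG" -> buffer=iOCvD???VHG
Fragment 3: offset=5 data="ixx" -> buffer=iOCvDixxVHG
Fragment 4: offset=1 data="Jbyk" -> buffer=iJbykixxVHG

Answer: iJbykixxVHG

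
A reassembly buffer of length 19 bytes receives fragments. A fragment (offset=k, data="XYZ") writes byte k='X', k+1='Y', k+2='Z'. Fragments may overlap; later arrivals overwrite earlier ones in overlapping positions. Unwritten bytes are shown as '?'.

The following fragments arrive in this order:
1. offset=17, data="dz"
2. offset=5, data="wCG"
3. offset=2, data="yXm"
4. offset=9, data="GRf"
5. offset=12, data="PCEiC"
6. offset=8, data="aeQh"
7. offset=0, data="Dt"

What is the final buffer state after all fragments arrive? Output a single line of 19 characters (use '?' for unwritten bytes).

Answer: DtyXmwCGaeQhPCEiCdz

Derivation:
Fragment 1: offset=17 data="dz" -> buffer=?????????????????dz
Fragment 2: offset=5 data="wCG" -> buffer=?????wCG?????????dz
Fragment 3: offset=2 data="yXm" -> buffer=??yXmwCG?????????dz
Fragment 4: offset=9 data="GRf" -> buffer=??yXmwCG?GRf?????dz
Fragment 5: offset=12 data="PCEiC" -> buffer=??yXmwCG?GRfPCEiCdz
Fragment 6: offset=8 data="aeQh" -> buffer=??yXmwCGaeQhPCEiCdz
Fragment 7: offset=0 data="Dt" -> buffer=DtyXmwCGaeQhPCEiCdz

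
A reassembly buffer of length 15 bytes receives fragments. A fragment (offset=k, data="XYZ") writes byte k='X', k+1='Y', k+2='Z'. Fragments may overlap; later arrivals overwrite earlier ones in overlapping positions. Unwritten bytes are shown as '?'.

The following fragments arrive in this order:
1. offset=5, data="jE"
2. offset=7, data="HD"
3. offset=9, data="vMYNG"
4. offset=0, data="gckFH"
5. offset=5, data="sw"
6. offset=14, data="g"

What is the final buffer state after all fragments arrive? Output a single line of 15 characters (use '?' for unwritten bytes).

Fragment 1: offset=5 data="jE" -> buffer=?????jE????????
Fragment 2: offset=7 data="HD" -> buffer=?????jEHD??????
Fragment 3: offset=9 data="vMYNG" -> buffer=?????jEHDvMYNG?
Fragment 4: offset=0 data="gckFH" -> buffer=gckFHjEHDvMYNG?
Fragment 5: offset=5 data="sw" -> buffer=gckFHswHDvMYNG?
Fragment 6: offset=14 data="g" -> buffer=gckFHswHDvMYNGg

Answer: gckFHswHDvMYNGg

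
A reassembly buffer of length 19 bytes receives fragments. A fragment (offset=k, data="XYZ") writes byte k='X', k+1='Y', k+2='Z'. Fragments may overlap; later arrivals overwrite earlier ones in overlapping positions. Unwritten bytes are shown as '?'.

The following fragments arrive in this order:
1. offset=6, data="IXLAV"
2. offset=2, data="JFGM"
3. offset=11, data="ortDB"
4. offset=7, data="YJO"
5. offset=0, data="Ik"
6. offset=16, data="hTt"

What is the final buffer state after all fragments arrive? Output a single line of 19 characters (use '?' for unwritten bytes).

Fragment 1: offset=6 data="IXLAV" -> buffer=??????IXLAV????????
Fragment 2: offset=2 data="JFGM" -> buffer=??JFGMIXLAV????????
Fragment 3: offset=11 data="ortDB" -> buffer=??JFGMIXLAVortDB???
Fragment 4: offset=7 data="YJO" -> buffer=??JFGMIYJOVortDB???
Fragment 5: offset=0 data="Ik" -> buffer=IkJFGMIYJOVortDB???
Fragment 6: offset=16 data="hTt" -> buffer=IkJFGMIYJOVortDBhTt

Answer: IkJFGMIYJOVortDBhTt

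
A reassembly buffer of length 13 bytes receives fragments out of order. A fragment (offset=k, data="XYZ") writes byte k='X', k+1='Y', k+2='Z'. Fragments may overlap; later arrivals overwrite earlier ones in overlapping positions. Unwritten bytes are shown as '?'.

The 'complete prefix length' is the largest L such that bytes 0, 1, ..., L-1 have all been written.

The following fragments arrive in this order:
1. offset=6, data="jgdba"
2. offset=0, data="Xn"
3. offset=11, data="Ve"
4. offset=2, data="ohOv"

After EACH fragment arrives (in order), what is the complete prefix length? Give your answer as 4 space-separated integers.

Answer: 0 2 2 13

Derivation:
Fragment 1: offset=6 data="jgdba" -> buffer=??????jgdba?? -> prefix_len=0
Fragment 2: offset=0 data="Xn" -> buffer=Xn????jgdba?? -> prefix_len=2
Fragment 3: offset=11 data="Ve" -> buffer=Xn????jgdbaVe -> prefix_len=2
Fragment 4: offset=2 data="ohOv" -> buffer=XnohOvjgdbaVe -> prefix_len=13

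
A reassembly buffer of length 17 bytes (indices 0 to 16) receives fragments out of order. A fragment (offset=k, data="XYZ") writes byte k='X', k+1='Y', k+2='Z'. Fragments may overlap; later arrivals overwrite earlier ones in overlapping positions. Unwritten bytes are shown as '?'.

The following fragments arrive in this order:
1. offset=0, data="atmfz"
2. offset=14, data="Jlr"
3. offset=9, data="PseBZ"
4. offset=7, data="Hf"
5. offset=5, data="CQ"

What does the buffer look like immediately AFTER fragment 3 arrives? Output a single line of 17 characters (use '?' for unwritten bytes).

Fragment 1: offset=0 data="atmfz" -> buffer=atmfz????????????
Fragment 2: offset=14 data="Jlr" -> buffer=atmfz?????????Jlr
Fragment 3: offset=9 data="PseBZ" -> buffer=atmfz????PseBZJlr

Answer: atmfz????PseBZJlr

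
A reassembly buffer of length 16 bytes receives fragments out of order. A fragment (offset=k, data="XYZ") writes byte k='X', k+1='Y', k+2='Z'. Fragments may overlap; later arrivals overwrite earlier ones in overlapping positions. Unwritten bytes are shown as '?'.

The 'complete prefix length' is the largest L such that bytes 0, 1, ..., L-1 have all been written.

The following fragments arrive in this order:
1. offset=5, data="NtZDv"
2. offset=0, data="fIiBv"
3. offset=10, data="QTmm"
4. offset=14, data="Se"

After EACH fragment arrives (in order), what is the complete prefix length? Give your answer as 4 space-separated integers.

Fragment 1: offset=5 data="NtZDv" -> buffer=?????NtZDv?????? -> prefix_len=0
Fragment 2: offset=0 data="fIiBv" -> buffer=fIiBvNtZDv?????? -> prefix_len=10
Fragment 3: offset=10 data="QTmm" -> buffer=fIiBvNtZDvQTmm?? -> prefix_len=14
Fragment 4: offset=14 data="Se" -> buffer=fIiBvNtZDvQTmmSe -> prefix_len=16

Answer: 0 10 14 16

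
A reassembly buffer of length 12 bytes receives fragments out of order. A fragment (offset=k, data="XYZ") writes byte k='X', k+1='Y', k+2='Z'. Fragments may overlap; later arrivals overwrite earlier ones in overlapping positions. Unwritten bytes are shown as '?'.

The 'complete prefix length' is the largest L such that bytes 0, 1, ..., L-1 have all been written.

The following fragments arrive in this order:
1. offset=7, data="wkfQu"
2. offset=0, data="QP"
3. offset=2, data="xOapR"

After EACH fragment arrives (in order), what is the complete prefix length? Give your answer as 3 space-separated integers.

Fragment 1: offset=7 data="wkfQu" -> buffer=???????wkfQu -> prefix_len=0
Fragment 2: offset=0 data="QP" -> buffer=QP?????wkfQu -> prefix_len=2
Fragment 3: offset=2 data="xOapR" -> buffer=QPxOapRwkfQu -> prefix_len=12

Answer: 0 2 12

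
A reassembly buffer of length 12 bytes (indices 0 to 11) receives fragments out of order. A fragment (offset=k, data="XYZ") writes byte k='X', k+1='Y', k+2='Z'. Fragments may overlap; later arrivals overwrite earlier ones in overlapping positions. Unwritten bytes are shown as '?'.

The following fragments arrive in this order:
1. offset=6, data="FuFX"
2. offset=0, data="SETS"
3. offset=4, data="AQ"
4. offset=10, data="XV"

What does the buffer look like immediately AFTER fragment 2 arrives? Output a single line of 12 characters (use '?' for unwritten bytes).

Fragment 1: offset=6 data="FuFX" -> buffer=??????FuFX??
Fragment 2: offset=0 data="SETS" -> buffer=SETS??FuFX??

Answer: SETS??FuFX??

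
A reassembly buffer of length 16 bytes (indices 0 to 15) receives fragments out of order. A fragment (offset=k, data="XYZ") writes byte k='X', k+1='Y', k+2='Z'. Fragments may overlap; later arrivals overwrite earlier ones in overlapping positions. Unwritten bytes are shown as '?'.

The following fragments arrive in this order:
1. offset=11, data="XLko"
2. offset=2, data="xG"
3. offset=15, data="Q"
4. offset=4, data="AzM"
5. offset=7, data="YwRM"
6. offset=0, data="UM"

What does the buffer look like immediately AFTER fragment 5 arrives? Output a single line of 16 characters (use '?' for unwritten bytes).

Fragment 1: offset=11 data="XLko" -> buffer=???????????XLko?
Fragment 2: offset=2 data="xG" -> buffer=??xG???????XLko?
Fragment 3: offset=15 data="Q" -> buffer=??xG???????XLkoQ
Fragment 4: offset=4 data="AzM" -> buffer=??xGAzM????XLkoQ
Fragment 5: offset=7 data="YwRM" -> buffer=??xGAzMYwRMXLkoQ

Answer: ??xGAzMYwRMXLkoQ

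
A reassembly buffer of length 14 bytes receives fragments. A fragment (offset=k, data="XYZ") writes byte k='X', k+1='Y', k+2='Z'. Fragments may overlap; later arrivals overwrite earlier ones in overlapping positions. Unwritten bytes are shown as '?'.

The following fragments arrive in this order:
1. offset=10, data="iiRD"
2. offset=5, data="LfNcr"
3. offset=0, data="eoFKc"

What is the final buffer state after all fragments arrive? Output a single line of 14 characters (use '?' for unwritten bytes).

Answer: eoFKcLfNcriiRD

Derivation:
Fragment 1: offset=10 data="iiRD" -> buffer=??????????iiRD
Fragment 2: offset=5 data="LfNcr" -> buffer=?????LfNcriiRD
Fragment 3: offset=0 data="eoFKc" -> buffer=eoFKcLfNcriiRD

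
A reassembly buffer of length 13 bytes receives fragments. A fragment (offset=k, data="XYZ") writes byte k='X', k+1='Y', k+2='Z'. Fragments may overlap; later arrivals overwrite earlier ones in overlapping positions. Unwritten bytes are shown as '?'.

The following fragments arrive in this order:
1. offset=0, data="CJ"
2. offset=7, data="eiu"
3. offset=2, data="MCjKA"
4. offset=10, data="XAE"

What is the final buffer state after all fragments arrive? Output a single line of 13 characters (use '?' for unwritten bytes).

Answer: CJMCjKAeiuXAE

Derivation:
Fragment 1: offset=0 data="CJ" -> buffer=CJ???????????
Fragment 2: offset=7 data="eiu" -> buffer=CJ?????eiu???
Fragment 3: offset=2 data="MCjKA" -> buffer=CJMCjKAeiu???
Fragment 4: offset=10 data="XAE" -> buffer=CJMCjKAeiuXAE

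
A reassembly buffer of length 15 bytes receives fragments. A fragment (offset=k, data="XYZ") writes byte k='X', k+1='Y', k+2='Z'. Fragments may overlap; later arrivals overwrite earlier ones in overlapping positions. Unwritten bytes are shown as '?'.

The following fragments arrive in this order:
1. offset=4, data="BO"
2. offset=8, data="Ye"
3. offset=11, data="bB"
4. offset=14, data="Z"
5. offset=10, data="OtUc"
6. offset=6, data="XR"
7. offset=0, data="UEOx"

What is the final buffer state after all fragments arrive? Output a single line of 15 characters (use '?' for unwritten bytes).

Fragment 1: offset=4 data="BO" -> buffer=????BO?????????
Fragment 2: offset=8 data="Ye" -> buffer=????BO??Ye?????
Fragment 3: offset=11 data="bB" -> buffer=????BO??Ye?bB??
Fragment 4: offset=14 data="Z" -> buffer=????BO??Ye?bB?Z
Fragment 5: offset=10 data="OtUc" -> buffer=????BO??YeOtUcZ
Fragment 6: offset=6 data="XR" -> buffer=????BOXRYeOtUcZ
Fragment 7: offset=0 data="UEOx" -> buffer=UEOxBOXRYeOtUcZ

Answer: UEOxBOXRYeOtUcZ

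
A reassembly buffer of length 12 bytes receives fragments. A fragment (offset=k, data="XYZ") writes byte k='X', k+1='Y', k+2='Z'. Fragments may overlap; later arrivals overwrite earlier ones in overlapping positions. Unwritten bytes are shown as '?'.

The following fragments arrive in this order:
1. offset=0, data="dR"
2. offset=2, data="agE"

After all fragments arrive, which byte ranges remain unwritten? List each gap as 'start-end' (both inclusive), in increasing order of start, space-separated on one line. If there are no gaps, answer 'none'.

Fragment 1: offset=0 len=2
Fragment 2: offset=2 len=3
Gaps: 5-11

Answer: 5-11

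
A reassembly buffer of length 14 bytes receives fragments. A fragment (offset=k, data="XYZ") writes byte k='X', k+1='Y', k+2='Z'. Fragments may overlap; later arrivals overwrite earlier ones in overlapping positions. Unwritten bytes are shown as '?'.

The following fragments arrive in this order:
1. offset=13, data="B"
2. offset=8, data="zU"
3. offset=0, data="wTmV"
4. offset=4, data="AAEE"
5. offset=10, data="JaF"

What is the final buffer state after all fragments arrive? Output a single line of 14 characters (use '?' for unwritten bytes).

Answer: wTmVAAEEzUJaFB

Derivation:
Fragment 1: offset=13 data="B" -> buffer=?????????????B
Fragment 2: offset=8 data="zU" -> buffer=????????zU???B
Fragment 3: offset=0 data="wTmV" -> buffer=wTmV????zU???B
Fragment 4: offset=4 data="AAEE" -> buffer=wTmVAAEEzU???B
Fragment 5: offset=10 data="JaF" -> buffer=wTmVAAEEzUJaFB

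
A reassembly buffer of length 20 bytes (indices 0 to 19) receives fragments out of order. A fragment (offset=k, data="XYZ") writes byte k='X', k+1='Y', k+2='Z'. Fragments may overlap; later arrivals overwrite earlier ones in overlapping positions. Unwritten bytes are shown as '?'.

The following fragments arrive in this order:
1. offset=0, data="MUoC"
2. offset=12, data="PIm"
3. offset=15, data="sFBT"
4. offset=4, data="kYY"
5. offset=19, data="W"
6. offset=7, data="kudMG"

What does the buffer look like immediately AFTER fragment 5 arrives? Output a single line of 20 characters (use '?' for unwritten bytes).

Answer: MUoCkYY?????PImsFBTW

Derivation:
Fragment 1: offset=0 data="MUoC" -> buffer=MUoC????????????????
Fragment 2: offset=12 data="PIm" -> buffer=MUoC????????PIm?????
Fragment 3: offset=15 data="sFBT" -> buffer=MUoC????????PImsFBT?
Fragment 4: offset=4 data="kYY" -> buffer=MUoCkYY?????PImsFBT?
Fragment 5: offset=19 data="W" -> buffer=MUoCkYY?????PImsFBTW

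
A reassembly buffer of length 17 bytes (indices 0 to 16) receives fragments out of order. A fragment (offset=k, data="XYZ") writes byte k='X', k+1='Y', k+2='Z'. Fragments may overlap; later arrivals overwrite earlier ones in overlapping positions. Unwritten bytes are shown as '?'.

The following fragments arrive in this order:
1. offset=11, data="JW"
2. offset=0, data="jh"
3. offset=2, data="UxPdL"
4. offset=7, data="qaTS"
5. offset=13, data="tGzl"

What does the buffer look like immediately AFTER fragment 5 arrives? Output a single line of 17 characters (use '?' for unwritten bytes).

Answer: jhUxPdLqaTSJWtGzl

Derivation:
Fragment 1: offset=11 data="JW" -> buffer=???????????JW????
Fragment 2: offset=0 data="jh" -> buffer=jh?????????JW????
Fragment 3: offset=2 data="UxPdL" -> buffer=jhUxPdL????JW????
Fragment 4: offset=7 data="qaTS" -> buffer=jhUxPdLqaTSJW????
Fragment 5: offset=13 data="tGzl" -> buffer=jhUxPdLqaTSJWtGzl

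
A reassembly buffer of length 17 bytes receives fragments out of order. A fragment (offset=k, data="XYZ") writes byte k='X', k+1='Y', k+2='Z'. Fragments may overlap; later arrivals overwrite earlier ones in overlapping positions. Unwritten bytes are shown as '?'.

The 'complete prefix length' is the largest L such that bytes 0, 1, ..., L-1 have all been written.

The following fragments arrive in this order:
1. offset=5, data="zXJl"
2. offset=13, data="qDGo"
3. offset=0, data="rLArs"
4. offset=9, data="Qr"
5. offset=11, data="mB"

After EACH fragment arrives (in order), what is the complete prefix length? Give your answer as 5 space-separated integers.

Fragment 1: offset=5 data="zXJl" -> buffer=?????zXJl???????? -> prefix_len=0
Fragment 2: offset=13 data="qDGo" -> buffer=?????zXJl????qDGo -> prefix_len=0
Fragment 3: offset=0 data="rLArs" -> buffer=rLArszXJl????qDGo -> prefix_len=9
Fragment 4: offset=9 data="Qr" -> buffer=rLArszXJlQr??qDGo -> prefix_len=11
Fragment 5: offset=11 data="mB" -> buffer=rLArszXJlQrmBqDGo -> prefix_len=17

Answer: 0 0 9 11 17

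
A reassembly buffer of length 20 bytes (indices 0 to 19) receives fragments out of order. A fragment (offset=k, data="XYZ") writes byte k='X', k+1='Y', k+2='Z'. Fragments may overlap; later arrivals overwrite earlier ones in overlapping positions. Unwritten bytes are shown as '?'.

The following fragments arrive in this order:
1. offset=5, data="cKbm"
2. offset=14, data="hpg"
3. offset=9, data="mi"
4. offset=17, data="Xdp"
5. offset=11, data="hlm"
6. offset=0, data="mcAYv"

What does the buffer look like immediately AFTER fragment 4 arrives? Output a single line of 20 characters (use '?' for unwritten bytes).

Fragment 1: offset=5 data="cKbm" -> buffer=?????cKbm???????????
Fragment 2: offset=14 data="hpg" -> buffer=?????cKbm?????hpg???
Fragment 3: offset=9 data="mi" -> buffer=?????cKbmmi???hpg???
Fragment 4: offset=17 data="Xdp" -> buffer=?????cKbmmi???hpgXdp

Answer: ?????cKbmmi???hpgXdp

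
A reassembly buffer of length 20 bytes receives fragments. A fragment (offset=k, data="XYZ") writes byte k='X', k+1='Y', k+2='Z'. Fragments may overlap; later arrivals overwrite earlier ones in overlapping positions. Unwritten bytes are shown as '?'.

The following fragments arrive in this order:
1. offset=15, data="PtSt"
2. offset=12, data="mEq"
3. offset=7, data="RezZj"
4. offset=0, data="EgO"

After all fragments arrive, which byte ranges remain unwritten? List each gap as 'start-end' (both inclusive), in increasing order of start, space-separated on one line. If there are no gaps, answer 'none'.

Fragment 1: offset=15 len=4
Fragment 2: offset=12 len=3
Fragment 3: offset=7 len=5
Fragment 4: offset=0 len=3
Gaps: 3-6 19-19

Answer: 3-6 19-19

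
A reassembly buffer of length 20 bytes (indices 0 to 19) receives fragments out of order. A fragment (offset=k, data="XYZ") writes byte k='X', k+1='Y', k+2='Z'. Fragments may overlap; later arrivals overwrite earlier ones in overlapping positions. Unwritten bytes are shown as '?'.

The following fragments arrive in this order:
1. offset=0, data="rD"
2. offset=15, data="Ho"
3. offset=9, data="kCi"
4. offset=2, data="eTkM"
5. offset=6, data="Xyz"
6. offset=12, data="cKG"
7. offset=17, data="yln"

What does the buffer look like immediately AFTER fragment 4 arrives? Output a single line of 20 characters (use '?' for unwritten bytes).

Fragment 1: offset=0 data="rD" -> buffer=rD??????????????????
Fragment 2: offset=15 data="Ho" -> buffer=rD?????????????Ho???
Fragment 3: offset=9 data="kCi" -> buffer=rD???????kCi???Ho???
Fragment 4: offset=2 data="eTkM" -> buffer=rDeTkM???kCi???Ho???

Answer: rDeTkM???kCi???Ho???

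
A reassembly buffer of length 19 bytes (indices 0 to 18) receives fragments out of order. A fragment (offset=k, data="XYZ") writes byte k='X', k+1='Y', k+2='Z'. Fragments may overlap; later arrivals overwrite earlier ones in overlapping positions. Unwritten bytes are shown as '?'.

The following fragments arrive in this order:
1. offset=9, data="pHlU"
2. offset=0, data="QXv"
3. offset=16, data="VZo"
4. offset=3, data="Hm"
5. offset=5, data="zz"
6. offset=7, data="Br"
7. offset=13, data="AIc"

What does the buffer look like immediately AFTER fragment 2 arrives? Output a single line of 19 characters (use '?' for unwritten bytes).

Fragment 1: offset=9 data="pHlU" -> buffer=?????????pHlU??????
Fragment 2: offset=0 data="QXv" -> buffer=QXv??????pHlU??????

Answer: QXv??????pHlU??????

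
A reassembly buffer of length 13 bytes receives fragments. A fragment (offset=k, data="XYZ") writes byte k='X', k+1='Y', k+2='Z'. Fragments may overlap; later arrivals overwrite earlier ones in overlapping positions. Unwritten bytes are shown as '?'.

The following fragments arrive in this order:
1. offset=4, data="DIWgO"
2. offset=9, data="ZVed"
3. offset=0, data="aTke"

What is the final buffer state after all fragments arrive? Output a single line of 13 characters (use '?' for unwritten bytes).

Fragment 1: offset=4 data="DIWgO" -> buffer=????DIWgO????
Fragment 2: offset=9 data="ZVed" -> buffer=????DIWgOZVed
Fragment 3: offset=0 data="aTke" -> buffer=aTkeDIWgOZVed

Answer: aTkeDIWgOZVed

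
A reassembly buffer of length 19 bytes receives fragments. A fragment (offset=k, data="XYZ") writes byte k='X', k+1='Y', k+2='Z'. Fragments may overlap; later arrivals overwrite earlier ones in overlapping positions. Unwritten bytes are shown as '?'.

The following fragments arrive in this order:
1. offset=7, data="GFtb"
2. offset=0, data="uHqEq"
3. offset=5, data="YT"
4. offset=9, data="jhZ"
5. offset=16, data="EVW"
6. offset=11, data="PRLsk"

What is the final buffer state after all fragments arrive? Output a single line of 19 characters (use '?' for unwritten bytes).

Answer: uHqEqYTGFjhPRLskEVW

Derivation:
Fragment 1: offset=7 data="GFtb" -> buffer=???????GFtb????????
Fragment 2: offset=0 data="uHqEq" -> buffer=uHqEq??GFtb????????
Fragment 3: offset=5 data="YT" -> buffer=uHqEqYTGFtb????????
Fragment 4: offset=9 data="jhZ" -> buffer=uHqEqYTGFjhZ???????
Fragment 5: offset=16 data="EVW" -> buffer=uHqEqYTGFjhZ????EVW
Fragment 6: offset=11 data="PRLsk" -> buffer=uHqEqYTGFjhPRLskEVW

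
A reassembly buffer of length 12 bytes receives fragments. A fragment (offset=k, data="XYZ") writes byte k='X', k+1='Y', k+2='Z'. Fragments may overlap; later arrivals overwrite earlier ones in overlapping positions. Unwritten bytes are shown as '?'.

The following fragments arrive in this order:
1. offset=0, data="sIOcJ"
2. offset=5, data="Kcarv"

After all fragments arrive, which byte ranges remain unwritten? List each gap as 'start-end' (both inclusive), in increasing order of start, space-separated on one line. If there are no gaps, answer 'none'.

Answer: 10-11

Derivation:
Fragment 1: offset=0 len=5
Fragment 2: offset=5 len=5
Gaps: 10-11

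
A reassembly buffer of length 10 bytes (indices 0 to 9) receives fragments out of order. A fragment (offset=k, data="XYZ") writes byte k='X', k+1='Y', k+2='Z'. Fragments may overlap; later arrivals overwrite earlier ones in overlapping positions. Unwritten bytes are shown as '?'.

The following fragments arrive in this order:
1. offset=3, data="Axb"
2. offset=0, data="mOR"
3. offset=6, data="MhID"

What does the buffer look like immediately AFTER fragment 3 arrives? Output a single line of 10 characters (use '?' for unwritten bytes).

Fragment 1: offset=3 data="Axb" -> buffer=???Axb????
Fragment 2: offset=0 data="mOR" -> buffer=mORAxb????
Fragment 3: offset=6 data="MhID" -> buffer=mORAxbMhID

Answer: mORAxbMhID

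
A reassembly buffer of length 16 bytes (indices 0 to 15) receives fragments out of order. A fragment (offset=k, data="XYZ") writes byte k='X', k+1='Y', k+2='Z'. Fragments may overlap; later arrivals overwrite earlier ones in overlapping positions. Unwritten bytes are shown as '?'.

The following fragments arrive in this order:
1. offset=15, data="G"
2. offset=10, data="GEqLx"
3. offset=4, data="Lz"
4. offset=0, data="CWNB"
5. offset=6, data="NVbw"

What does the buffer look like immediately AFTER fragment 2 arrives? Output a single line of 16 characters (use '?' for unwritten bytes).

Fragment 1: offset=15 data="G" -> buffer=???????????????G
Fragment 2: offset=10 data="GEqLx" -> buffer=??????????GEqLxG

Answer: ??????????GEqLxG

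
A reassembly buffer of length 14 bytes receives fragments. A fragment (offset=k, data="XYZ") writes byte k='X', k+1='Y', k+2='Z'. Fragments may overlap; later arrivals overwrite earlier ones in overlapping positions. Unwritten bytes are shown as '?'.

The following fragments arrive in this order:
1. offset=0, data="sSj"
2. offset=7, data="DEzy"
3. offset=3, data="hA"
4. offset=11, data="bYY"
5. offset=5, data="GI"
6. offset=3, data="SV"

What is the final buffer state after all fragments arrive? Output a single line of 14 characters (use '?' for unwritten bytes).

Answer: sSjSVGIDEzybYY

Derivation:
Fragment 1: offset=0 data="sSj" -> buffer=sSj???????????
Fragment 2: offset=7 data="DEzy" -> buffer=sSj????DEzy???
Fragment 3: offset=3 data="hA" -> buffer=sSjhA??DEzy???
Fragment 4: offset=11 data="bYY" -> buffer=sSjhA??DEzybYY
Fragment 5: offset=5 data="GI" -> buffer=sSjhAGIDEzybYY
Fragment 6: offset=3 data="SV" -> buffer=sSjSVGIDEzybYY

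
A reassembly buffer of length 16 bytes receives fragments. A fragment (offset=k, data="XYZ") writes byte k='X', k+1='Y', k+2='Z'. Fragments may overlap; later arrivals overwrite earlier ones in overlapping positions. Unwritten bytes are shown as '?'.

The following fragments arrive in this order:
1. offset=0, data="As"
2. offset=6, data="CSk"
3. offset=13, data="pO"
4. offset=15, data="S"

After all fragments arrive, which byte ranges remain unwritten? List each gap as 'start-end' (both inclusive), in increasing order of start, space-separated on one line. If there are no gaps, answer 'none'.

Answer: 2-5 9-12

Derivation:
Fragment 1: offset=0 len=2
Fragment 2: offset=6 len=3
Fragment 3: offset=13 len=2
Fragment 4: offset=15 len=1
Gaps: 2-5 9-12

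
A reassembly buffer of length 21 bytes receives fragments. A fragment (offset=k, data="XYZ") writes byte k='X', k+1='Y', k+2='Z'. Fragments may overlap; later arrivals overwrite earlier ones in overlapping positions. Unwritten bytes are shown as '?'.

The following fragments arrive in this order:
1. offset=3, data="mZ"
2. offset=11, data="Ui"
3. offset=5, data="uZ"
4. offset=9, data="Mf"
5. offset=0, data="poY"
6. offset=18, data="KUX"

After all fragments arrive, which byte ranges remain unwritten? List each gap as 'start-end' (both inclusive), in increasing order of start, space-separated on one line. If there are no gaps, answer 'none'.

Fragment 1: offset=3 len=2
Fragment 2: offset=11 len=2
Fragment 3: offset=5 len=2
Fragment 4: offset=9 len=2
Fragment 5: offset=0 len=3
Fragment 6: offset=18 len=3
Gaps: 7-8 13-17

Answer: 7-8 13-17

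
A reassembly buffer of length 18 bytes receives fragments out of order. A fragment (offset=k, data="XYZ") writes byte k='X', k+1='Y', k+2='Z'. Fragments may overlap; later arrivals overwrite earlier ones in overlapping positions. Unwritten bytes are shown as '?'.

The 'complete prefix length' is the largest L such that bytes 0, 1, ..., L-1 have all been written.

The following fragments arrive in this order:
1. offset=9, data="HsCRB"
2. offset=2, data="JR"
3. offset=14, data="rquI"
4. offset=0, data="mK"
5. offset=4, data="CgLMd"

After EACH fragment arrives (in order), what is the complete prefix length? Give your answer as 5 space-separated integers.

Answer: 0 0 0 4 18

Derivation:
Fragment 1: offset=9 data="HsCRB" -> buffer=?????????HsCRB???? -> prefix_len=0
Fragment 2: offset=2 data="JR" -> buffer=??JR?????HsCRB???? -> prefix_len=0
Fragment 3: offset=14 data="rquI" -> buffer=??JR?????HsCRBrquI -> prefix_len=0
Fragment 4: offset=0 data="mK" -> buffer=mKJR?????HsCRBrquI -> prefix_len=4
Fragment 5: offset=4 data="CgLMd" -> buffer=mKJRCgLMdHsCRBrquI -> prefix_len=18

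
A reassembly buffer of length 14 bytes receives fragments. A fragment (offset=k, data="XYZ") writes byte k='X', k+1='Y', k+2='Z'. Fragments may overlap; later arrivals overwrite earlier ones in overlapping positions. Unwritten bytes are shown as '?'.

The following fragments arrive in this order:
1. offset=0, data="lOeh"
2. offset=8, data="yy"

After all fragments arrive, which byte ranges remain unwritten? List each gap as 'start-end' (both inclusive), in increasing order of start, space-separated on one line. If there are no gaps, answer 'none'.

Answer: 4-7 10-13

Derivation:
Fragment 1: offset=0 len=4
Fragment 2: offset=8 len=2
Gaps: 4-7 10-13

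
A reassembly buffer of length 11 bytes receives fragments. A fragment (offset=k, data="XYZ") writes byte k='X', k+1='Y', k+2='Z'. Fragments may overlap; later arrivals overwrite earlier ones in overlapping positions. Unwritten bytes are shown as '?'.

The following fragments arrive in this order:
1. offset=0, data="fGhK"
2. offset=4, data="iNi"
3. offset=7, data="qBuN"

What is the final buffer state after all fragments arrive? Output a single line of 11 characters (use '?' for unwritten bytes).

Answer: fGhKiNiqBuN

Derivation:
Fragment 1: offset=0 data="fGhK" -> buffer=fGhK???????
Fragment 2: offset=4 data="iNi" -> buffer=fGhKiNi????
Fragment 3: offset=7 data="qBuN" -> buffer=fGhKiNiqBuN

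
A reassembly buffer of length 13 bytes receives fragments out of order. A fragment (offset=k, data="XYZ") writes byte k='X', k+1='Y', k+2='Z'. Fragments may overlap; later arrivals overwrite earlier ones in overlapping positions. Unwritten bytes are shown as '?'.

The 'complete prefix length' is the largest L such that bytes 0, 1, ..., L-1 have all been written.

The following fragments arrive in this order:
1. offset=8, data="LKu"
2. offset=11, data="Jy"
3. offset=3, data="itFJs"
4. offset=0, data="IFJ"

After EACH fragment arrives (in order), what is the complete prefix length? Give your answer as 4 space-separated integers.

Answer: 0 0 0 13

Derivation:
Fragment 1: offset=8 data="LKu" -> buffer=????????LKu?? -> prefix_len=0
Fragment 2: offset=11 data="Jy" -> buffer=????????LKuJy -> prefix_len=0
Fragment 3: offset=3 data="itFJs" -> buffer=???itFJsLKuJy -> prefix_len=0
Fragment 4: offset=0 data="IFJ" -> buffer=IFJitFJsLKuJy -> prefix_len=13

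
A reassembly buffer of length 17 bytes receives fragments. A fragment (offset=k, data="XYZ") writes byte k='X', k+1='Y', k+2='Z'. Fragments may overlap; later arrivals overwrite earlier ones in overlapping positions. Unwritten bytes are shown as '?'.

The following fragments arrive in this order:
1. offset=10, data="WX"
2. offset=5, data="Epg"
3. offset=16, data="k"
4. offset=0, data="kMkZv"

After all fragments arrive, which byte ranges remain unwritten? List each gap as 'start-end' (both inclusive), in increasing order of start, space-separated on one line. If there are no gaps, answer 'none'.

Fragment 1: offset=10 len=2
Fragment 2: offset=5 len=3
Fragment 3: offset=16 len=1
Fragment 4: offset=0 len=5
Gaps: 8-9 12-15

Answer: 8-9 12-15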